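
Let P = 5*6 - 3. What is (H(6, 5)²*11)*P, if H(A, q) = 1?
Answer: 297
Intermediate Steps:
P = 27 (P = 30 - 3 = 27)
(H(6, 5)²*11)*P = (1²*11)*27 = (1*11)*27 = 11*27 = 297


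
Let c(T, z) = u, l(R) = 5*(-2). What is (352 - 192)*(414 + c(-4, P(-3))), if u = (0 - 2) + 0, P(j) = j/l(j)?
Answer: 65920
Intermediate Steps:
l(R) = -10
P(j) = -j/10 (P(j) = j/(-10) = j*(-⅒) = -j/10)
u = -2 (u = -2 + 0 = -2)
c(T, z) = -2
(352 - 192)*(414 + c(-4, P(-3))) = (352 - 192)*(414 - 2) = 160*412 = 65920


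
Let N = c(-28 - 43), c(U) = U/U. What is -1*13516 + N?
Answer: -13515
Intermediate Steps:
c(U) = 1
N = 1
-1*13516 + N = -1*13516 + 1 = -13516 + 1 = -13515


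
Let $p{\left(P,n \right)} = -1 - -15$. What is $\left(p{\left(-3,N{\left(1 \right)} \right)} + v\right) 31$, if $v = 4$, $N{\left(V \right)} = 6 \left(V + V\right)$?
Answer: $558$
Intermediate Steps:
$N{\left(V \right)} = 12 V$ ($N{\left(V \right)} = 6 \cdot 2 V = 12 V$)
$p{\left(P,n \right)} = 14$ ($p{\left(P,n \right)} = -1 + 15 = 14$)
$\left(p{\left(-3,N{\left(1 \right)} \right)} + v\right) 31 = \left(14 + 4\right) 31 = 18 \cdot 31 = 558$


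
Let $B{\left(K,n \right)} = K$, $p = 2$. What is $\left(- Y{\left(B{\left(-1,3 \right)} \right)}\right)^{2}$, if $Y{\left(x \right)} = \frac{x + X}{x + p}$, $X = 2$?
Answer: $1$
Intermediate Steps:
$Y{\left(x \right)} = 1$ ($Y{\left(x \right)} = \frac{x + 2}{x + 2} = \frac{2 + x}{2 + x} = 1$)
$\left(- Y{\left(B{\left(-1,3 \right)} \right)}\right)^{2} = \left(\left(-1\right) 1\right)^{2} = \left(-1\right)^{2} = 1$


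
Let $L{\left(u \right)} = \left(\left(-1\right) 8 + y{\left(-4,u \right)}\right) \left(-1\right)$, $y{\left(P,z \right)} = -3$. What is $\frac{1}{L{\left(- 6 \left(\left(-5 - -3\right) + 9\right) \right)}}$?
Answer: $\frac{1}{11} \approx 0.090909$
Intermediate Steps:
$L{\left(u \right)} = 11$ ($L{\left(u \right)} = \left(\left(-1\right) 8 - 3\right) \left(-1\right) = \left(-8 - 3\right) \left(-1\right) = \left(-11\right) \left(-1\right) = 11$)
$\frac{1}{L{\left(- 6 \left(\left(-5 - -3\right) + 9\right) \right)}} = \frac{1}{11}$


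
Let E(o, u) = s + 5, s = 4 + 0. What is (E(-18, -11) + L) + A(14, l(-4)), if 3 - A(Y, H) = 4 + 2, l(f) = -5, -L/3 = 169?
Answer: -501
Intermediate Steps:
L = -507 (L = -3*169 = -507)
s = 4
E(o, u) = 9 (E(o, u) = 4 + 5 = 9)
A(Y, H) = -3 (A(Y, H) = 3 - (4 + 2) = 3 - 1*6 = 3 - 6 = -3)
(E(-18, -11) + L) + A(14, l(-4)) = (9 - 507) - 3 = -498 - 3 = -501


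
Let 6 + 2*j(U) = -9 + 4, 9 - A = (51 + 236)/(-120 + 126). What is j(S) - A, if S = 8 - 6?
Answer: 100/3 ≈ 33.333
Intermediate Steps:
A = -233/6 (A = 9 - (51 + 236)/(-120 + 126) = 9 - 287/6 = -233/6 ≈ -38.833)
S = 2
j(U) = -11/2 (j(U) = -3 + (-9 + 4)/2 = -3 + (½)*(-5) = -3 - 5/2 = -11/2)
j(S) - A = -11/2 - 1*(-233/6) = -11/2 + 233/6 = 100/3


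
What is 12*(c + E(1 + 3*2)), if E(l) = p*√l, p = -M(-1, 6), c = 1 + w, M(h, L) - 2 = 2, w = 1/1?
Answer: 24 - 48*√7 ≈ -103.00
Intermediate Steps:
w = 1
M(h, L) = 4 (M(h, L) = 2 + 2 = 4)
c = 2 (c = 1 + 1 = 2)
p = -4 (p = -1*4 = -4)
E(l) = -4*√l
12*(c + E(1 + 3*2)) = 12*(2 - 4*√(1 + 3*2)) = 12*(2 - 4*√(1 + 6)) = 12*(2 - 4*√7) = 24 - 48*√7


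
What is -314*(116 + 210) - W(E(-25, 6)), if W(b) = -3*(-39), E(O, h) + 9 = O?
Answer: -102481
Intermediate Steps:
E(O, h) = -9 + O
W(b) = 117
-314*(116 + 210) - W(E(-25, 6)) = -314*(116 + 210) - 1*117 = -314*326 - 117 = -102364 - 117 = -102481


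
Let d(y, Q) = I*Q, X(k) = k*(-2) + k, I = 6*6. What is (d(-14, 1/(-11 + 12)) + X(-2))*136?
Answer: 5168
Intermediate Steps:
I = 36
X(k) = -k (X(k) = -2*k + k = -k)
d(y, Q) = 36*Q
(d(-14, 1/(-11 + 12)) + X(-2))*136 = (36/(-11 + 12) - 1*(-2))*136 = (36/1 + 2)*136 = (36*1 + 2)*136 = (36 + 2)*136 = 38*136 = 5168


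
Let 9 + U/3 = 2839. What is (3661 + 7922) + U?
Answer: 20073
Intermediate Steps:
U = 8490 (U = -27 + 3*2839 = -27 + 8517 = 8490)
(3661 + 7922) + U = (3661 + 7922) + 8490 = 11583 + 8490 = 20073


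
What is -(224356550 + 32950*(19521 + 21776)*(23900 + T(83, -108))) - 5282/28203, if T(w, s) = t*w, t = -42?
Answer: -783431172735103232/28203 ≈ -2.7778e+13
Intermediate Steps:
T(w, s) = -42*w
-(224356550 + 32950*(19521 + 21776)*(23900 + T(83, -108))) - 5282/28203 = -(224356550 + 32950*(19521 + 21776)*(23900 - 42*83)) - 5282/28203 = -32950/(1/(6809 + (23900 - 3486)*41297)) - 5282*1/28203 = -32950/(1/(6809 + 20414*41297)) - 5282/28203 = -32950/(1/(6809 + 843036958)) - 5282/28203 = -32950/(1/843043767) - 5282/28203 = -32950/1/843043767 - 5282/28203 = -32950*843043767 - 5282/28203 = -27778292122650 - 5282/28203 = -783431172735103232/28203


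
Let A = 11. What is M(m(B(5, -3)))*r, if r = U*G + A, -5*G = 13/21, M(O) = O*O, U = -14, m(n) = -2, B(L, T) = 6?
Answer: 764/15 ≈ 50.933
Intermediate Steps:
M(O) = O²
G = -13/105 (G = -13/(5*21) = -⅕*13/21 = -13/105 ≈ -0.12381)
r = 191/15 (r = -14*(-13/105) + 11 = 26/15 + 11 = 191/15 ≈ 12.733)
M(m(B(5, -3)))*r = (-2)²*(191/15) = 4*(191/15) = 764/15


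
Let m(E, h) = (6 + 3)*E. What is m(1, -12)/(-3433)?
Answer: -9/3433 ≈ -0.0026216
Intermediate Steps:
m(E, h) = 9*E
m(1, -12)/(-3433) = (9*1)/(-3433) = 9*(-1/3433) = -9/3433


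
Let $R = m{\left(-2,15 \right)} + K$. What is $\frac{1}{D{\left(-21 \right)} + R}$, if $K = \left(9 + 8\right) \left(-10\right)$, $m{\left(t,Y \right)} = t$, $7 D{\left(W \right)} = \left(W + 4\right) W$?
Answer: $- \frac{1}{121} \approx -0.0082645$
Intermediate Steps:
$D{\left(W \right)} = \frac{W \left(4 + W\right)}{7}$ ($D{\left(W \right)} = \frac{\left(W + 4\right) W}{7} = \frac{\left(4 + W\right) W}{7} = \frac{W \left(4 + W\right)}{7}$)
$K = -170$ ($K = 17 \left(-10\right) = -170$)
$R = -172$ ($R = -2 - 170 = -172$)
$\frac{1}{D{\left(-21 \right)} + R} = \frac{1}{\frac{1}{7} \left(-21\right) \left(4 - 21\right) - 172} = \frac{1}{\frac{1}{7} \left(-21\right) \left(-17\right) - 172} = \frac{1}{51 - 172} = \frac{1}{-121} = - \frac{1}{121}$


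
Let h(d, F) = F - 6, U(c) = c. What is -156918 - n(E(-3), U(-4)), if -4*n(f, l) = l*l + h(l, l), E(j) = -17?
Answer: -313833/2 ≈ -1.5692e+5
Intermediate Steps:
h(d, F) = -6 + F
n(f, l) = 3/2 - l/4 - l**2/4 (n(f, l) = -(l*l + (-6 + l))/4 = -(l**2 + (-6 + l))/4 = -(-6 + l + l**2)/4 = 3/2 - l/4 - l**2/4)
-156918 - n(E(-3), U(-4)) = -156918 - (3/2 - 1/4*(-4) - 1/4*(-4)**2) = -156918 - (3/2 + 1 - 1/4*16) = -156918 - (3/2 + 1 - 4) = -156918 - 1*(-3/2) = -156918 + 3/2 = -313833/2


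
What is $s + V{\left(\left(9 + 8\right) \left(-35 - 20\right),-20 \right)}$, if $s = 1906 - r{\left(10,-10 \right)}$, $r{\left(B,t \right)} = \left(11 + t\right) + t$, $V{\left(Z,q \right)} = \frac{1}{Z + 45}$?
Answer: $\frac{1704349}{890} \approx 1915.0$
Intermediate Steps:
$V{\left(Z,q \right)} = \frac{1}{45 + Z}$
$r{\left(B,t \right)} = 11 + 2 t$
$s = 1915$ ($s = 1906 - \left(11 + 2 \left(-10\right)\right) = 1906 - \left(11 - 20\right) = 1906 - -9 = 1906 + 9 = 1915$)
$s + V{\left(\left(9 + 8\right) \left(-35 - 20\right),-20 \right)} = 1915 + \frac{1}{45 + \left(9 + 8\right) \left(-35 - 20\right)} = 1915 + \frac{1}{45 + 17 \left(-55\right)} = 1915 + \frac{1}{45 - 935} = 1915 + \frac{1}{-890} = 1915 - \frac{1}{890} = \frac{1704349}{890}$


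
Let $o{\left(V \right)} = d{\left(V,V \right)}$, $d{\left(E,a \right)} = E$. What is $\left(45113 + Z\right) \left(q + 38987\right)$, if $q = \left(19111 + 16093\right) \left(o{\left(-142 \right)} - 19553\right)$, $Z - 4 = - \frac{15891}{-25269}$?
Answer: $- \frac{263473320258213884}{8423} \approx -3.128 \cdot 10^{13}$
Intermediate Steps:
$o{\left(V \right)} = V$
$Z = \frac{38989}{8423}$ ($Z = 4 - \frac{15891}{-25269} = 4 - - \frac{5297}{8423} = 4 + \frac{5297}{8423} = \frac{38989}{8423} \approx 4.6289$)
$q = -693342780$ ($q = \left(19111 + 16093\right) \left(-142 - 19553\right) = 35204 \left(-19695\right) = -693342780$)
$\left(45113 + Z\right) \left(q + 38987\right) = \left(45113 + \frac{38989}{8423}\right) \left(-693342780 + 38987\right) = \frac{380025788}{8423} \left(-693303793\right) = - \frac{263473320258213884}{8423}$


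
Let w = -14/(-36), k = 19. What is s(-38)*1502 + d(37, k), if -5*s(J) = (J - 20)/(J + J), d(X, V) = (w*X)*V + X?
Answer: 138743/1710 ≈ 81.136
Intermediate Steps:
w = 7/18 (w = -14*(-1/36) = 7/18 ≈ 0.38889)
d(X, V) = X + 7*V*X/18 (d(X, V) = (7*X/18)*V + X = 7*V*X/18 + X = X + 7*V*X/18)
s(J) = -(-20 + J)/(10*J) (s(J) = -(J - 20)/(5*(J + J)) = -(-20 + J)/(5*(2*J)) = -(-20 + J)*1/(2*J)/5 = -(-20 + J)/(10*J))
s(-38)*1502 + d(37, k) = ((1/10)*(20 - 1*(-38))/(-38))*1502 + (1/18)*37*(18 + 7*19) = ((1/10)*(-1/38)*(20 + 38))*1502 + (1/18)*37*(18 + 133) = ((1/10)*(-1/38)*58)*1502 + (1/18)*37*151 = -29/190*1502 + 5587/18 = -21779/95 + 5587/18 = 138743/1710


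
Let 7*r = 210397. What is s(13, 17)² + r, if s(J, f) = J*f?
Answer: 552284/7 ≈ 78898.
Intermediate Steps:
r = 210397/7 (r = (⅐)*210397 = 210397/7 ≈ 30057.)
s(13, 17)² + r = (13*17)² + 210397/7 = 221² + 210397/7 = 48841 + 210397/7 = 552284/7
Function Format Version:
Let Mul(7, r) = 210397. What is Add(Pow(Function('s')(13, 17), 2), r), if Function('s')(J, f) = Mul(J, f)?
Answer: Rational(552284, 7) ≈ 78898.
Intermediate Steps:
r = Rational(210397, 7) (r = Mul(Rational(1, 7), 210397) = Rational(210397, 7) ≈ 30057.)
Add(Pow(Function('s')(13, 17), 2), r) = Add(Pow(Mul(13, 17), 2), Rational(210397, 7)) = Add(Pow(221, 2), Rational(210397, 7)) = Add(48841, Rational(210397, 7)) = Rational(552284, 7)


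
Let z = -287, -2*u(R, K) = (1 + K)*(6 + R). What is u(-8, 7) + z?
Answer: -279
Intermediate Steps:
u(R, K) = -(1 + K)*(6 + R)/2
u(-8, 7) + z = (-3 - 3*7 - ½*(-8) - ½*7*(-8)) - 287 = (-3 - 21 + 4 + 28) - 287 = 8 - 287 = -279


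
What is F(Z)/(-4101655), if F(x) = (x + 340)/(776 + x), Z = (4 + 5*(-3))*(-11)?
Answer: -461/3679184535 ≈ -1.2530e-7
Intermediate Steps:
Z = 121 (Z = (4 - 15)*(-11) = -11*(-11) = 121)
F(x) = (340 + x)/(776 + x)
F(Z)/(-4101655) = ((340 + 121)/(776 + 121))/(-4101655) = (461/897)*(-1/4101655) = -461/3679184535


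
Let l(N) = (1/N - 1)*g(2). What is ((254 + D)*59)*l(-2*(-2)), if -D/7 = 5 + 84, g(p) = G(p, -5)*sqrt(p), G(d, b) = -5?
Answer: -326565*sqrt(2)/4 ≈ -1.1546e+5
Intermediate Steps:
g(p) = -5*sqrt(p)
l(N) = -5*sqrt(2)*(-1 + 1/N) (l(N) = (1/N - 1)*(-5*sqrt(2)) = (-1 + 1/N)*(-5*sqrt(2)) = -5*sqrt(2)*(-1 + 1/N))
D = -623 (D = -7*(5 + 84) = -7*89 = -623)
((254 + D)*59)*l(-2*(-2)) = ((254 - 623)*59)*(5*sqrt(2)*(-1 - 2*(-2))/((-2*(-2)))) = (-369*59)*(5*sqrt(2)*(-1 + 4)/4) = -108855*sqrt(2)*3/4 = -326565*sqrt(2)/4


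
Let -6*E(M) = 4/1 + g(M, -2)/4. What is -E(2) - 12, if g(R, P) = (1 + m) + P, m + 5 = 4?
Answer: -137/12 ≈ -11.417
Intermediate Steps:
m = -1 (m = -5 + 4 = -1)
g(R, P) = P (g(R, P) = (1 - 1) + P = 0 + P = P)
E(M) = -7/12 (E(M) = -(4/1 - 2/4)/6 = -(4*1 - 2*1/4)/6 = -(4 - 1/2)/6 = -1/6*7/2 = -7/12)
-E(2) - 12 = -1*(-7/12) - 12 = 7/12 - 12 = -137/12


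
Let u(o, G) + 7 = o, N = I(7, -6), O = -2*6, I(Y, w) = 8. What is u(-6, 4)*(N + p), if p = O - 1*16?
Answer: 260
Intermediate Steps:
O = -12
N = 8
u(o, G) = -7 + o
p = -28 (p = -12 - 1*16 = -12 - 16 = -28)
u(-6, 4)*(N + p) = (-7 - 6)*(8 - 28) = -13*(-20) = 260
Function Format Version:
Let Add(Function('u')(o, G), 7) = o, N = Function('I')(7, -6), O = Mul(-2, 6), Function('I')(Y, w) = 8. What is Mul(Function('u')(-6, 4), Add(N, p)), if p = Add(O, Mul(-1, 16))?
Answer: 260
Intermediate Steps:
O = -12
N = 8
Function('u')(o, G) = Add(-7, o)
p = -28 (p = Add(-12, Mul(-1, 16)) = Add(-12, -16) = -28)
Mul(Function('u')(-6, 4), Add(N, p)) = Mul(Add(-7, -6), Add(8, -28)) = Mul(-13, -20) = 260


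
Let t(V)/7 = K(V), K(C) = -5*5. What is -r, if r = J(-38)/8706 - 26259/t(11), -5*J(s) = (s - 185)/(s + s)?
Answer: -17374417099/115789800 ≈ -150.05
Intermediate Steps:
J(s) = -(-185 + s)/(10*s) (J(s) = -(s - 185)/(5*(s + s)) = -(-185 + s)/(5*(2*s)) = -(-185 + s)*1/(2*s)/5 = -(-185 + s)/(10*s))
K(C) = -25
t(V) = -175 (t(V) = 7*(-25) = -175)
r = 17374417099/115789800 (r = ((1/10)*(185 - 1*(-38))/(-38))/8706 - 26259/(-175) = ((1/10)*(-1/38)*(185 + 38))*(1/8706) - 26259*(-1/175) = ((1/10)*(-1/38)*223)*(1/8706) + 26259/175 = -223/380*1/8706 + 26259/175 = -223/3308280 + 26259/175 = 17374417099/115789800 ≈ 150.05)
-r = -1*17374417099/115789800 = -17374417099/115789800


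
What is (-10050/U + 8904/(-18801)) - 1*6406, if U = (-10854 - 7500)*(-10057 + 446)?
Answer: -1180393455816355/184250107083 ≈ -6406.5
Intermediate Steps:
U = 176400294 (U = -18354*(-9611) = 176400294)
(-10050/U + 8904/(-18801)) - 1*6406 = (-10050/176400294 + 8904/(-18801)) - 1*6406 = (-10050*1/176400294 + 8904*(-1/18801)) - 6406 = (-1675/29400049 - 2968/6267) - 6406 = -87269842657/184250107083 - 6406 = -1180393455816355/184250107083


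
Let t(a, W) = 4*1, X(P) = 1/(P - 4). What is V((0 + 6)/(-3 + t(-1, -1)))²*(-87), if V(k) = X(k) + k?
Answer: -14703/4 ≈ -3675.8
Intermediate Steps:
X(P) = 1/(-4 + P)
t(a, W) = 4
V(k) = k + 1/(-4 + k) (V(k) = 1/(-4 + k) + k = k + 1/(-4 + k))
V((0 + 6)/(-3 + t(-1, -1)))²*(-87) = ((1 + ((0 + 6)/(-3 + 4))*(-4 + (0 + 6)/(-3 + 4)))/(-4 + (0 + 6)/(-3 + 4)))²*(-87) = ((1 + (6/1)*(-4 + 6/1))/(-4 + 6/1))²*(-87) = ((1 + (6*1)*(-4 + 6*1))/(-4 + 6*1))²*(-87) = ((1 + 6*(-4 + 6))/(-4 + 6))²*(-87) = ((1 + 6*2)/2)²*(-87) = ((1 + 12)/2)²*(-87) = ((½)*13)²*(-87) = (13/2)²*(-87) = (169/4)*(-87) = -14703/4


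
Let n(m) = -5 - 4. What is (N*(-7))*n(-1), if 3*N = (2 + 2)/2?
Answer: 42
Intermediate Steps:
n(m) = -9
N = 2/3 (N = ((2 + 2)/2)/3 = (4*(1/2))/3 = (1/3)*2 = 2/3 ≈ 0.66667)
(N*(-7))*n(-1) = ((2/3)*(-7))*(-9) = -14/3*(-9) = 42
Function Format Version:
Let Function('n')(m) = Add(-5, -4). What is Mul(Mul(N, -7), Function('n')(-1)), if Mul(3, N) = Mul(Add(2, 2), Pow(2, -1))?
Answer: 42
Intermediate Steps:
Function('n')(m) = -9
N = Rational(2, 3) (N = Mul(Rational(1, 3), Mul(Add(2, 2), Pow(2, -1))) = Mul(Rational(1, 3), Mul(4, Rational(1, 2))) = Mul(Rational(1, 3), 2) = Rational(2, 3) ≈ 0.66667)
Mul(Mul(N, -7), Function('n')(-1)) = Mul(Mul(Rational(2, 3), -7), -9) = Mul(Rational(-14, 3), -9) = 42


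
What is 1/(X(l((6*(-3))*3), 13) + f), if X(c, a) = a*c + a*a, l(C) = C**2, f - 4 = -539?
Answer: 1/37542 ≈ 2.6637e-5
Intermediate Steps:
f = -535 (f = 4 - 539 = -535)
X(c, a) = a**2 + a*c (X(c, a) = a*c + a**2 = a**2 + a*c)
1/(X(l((6*(-3))*3), 13) + f) = 1/(13*(13 + ((6*(-3))*3)**2) - 535) = 1/(13*(13 + (-18*3)**2) - 535) = 1/(13*(13 + (-54)**2) - 535) = 1/(13*(13 + 2916) - 535) = 1/(13*2929 - 535) = 1/(38077 - 535) = 1/37542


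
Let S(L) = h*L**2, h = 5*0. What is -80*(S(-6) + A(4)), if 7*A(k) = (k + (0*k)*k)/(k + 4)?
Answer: -40/7 ≈ -5.7143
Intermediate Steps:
h = 0
A(k) = k/(7*(4 + k)) (A(k) = ((k + (0*k)*k)/(k + 4))/7 = ((k + 0*k)/(4 + k))/7 = ((k + 0)/(4 + k))/7 = (k/(4 + k))/7 = k/(7*(4 + k)))
S(L) = 0 (S(L) = 0*L**2 = 0)
-80*(S(-6) + A(4)) = -80*(0 + (1/7)*4/(4 + 4)) = -80*(0 + (1/7)*4/8) = -80*(0 + (1/7)*4*(1/8)) = -80*(0 + 1/14) = -80*1/14 = -40/7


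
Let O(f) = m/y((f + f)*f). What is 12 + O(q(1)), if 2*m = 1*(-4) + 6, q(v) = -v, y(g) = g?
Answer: 25/2 ≈ 12.500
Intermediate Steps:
m = 1 (m = (1*(-4) + 6)/2 = (-4 + 6)/2 = (½)*2 = 1)
O(f) = 1/(2*f²) (O(f) = 1/((f + f)*f) = 1/((2*f)*f) = 1/(2*f²))
12 + O(q(1)) = 12 + 1/(2*(-1*1)²) = 12 + (½)/(-1)² = 12 + (½)*1 = 12 + ½ = 25/2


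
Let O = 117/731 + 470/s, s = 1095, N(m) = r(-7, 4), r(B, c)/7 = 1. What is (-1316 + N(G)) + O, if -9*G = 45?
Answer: -209462164/160089 ≈ -1308.4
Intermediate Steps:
G = -5 (G = -⅑*45 = -5)
r(B, c) = 7 (r(B, c) = 7*1 = 7)
N(m) = 7
O = 94337/160089 (O = 117/731 + 470/1095 = 117*(1/731) + 470*(1/1095) = 117/731 + 94/219 = 94337/160089 ≈ 0.58928)
(-1316 + N(G)) + O = (-1316 + 7) + 94337/160089 = -1309 + 94337/160089 = -209462164/160089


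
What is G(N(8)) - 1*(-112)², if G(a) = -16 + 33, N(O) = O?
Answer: -12527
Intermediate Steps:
G(a) = 17
G(N(8)) - 1*(-112)² = 17 - 1*(-112)² = 17 - 1*12544 = 17 - 12544 = -12527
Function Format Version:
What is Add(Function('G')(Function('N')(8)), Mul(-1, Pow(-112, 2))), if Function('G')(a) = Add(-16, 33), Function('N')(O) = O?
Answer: -12527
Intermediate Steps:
Function('G')(a) = 17
Add(Function('G')(Function('N')(8)), Mul(-1, Pow(-112, 2))) = Add(17, Mul(-1, Pow(-112, 2))) = Add(17, Mul(-1, 12544)) = Add(17, -12544) = -12527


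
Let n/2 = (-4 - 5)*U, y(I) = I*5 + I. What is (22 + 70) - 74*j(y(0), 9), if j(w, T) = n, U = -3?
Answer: -3904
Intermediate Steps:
y(I) = 6*I (y(I) = 5*I + I = 6*I)
n = 54 (n = 2*((-4 - 5)*(-3)) = 2*(-9*(-3)) = 2*27 = 54)
j(w, T) = 54
(22 + 70) - 74*j(y(0), 9) = (22 + 70) - 74*54 = 92 - 3996 = -3904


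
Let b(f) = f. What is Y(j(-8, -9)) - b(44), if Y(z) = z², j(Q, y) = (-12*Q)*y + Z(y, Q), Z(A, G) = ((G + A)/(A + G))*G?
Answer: 760340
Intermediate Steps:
Z(A, G) = G (Z(A, G) = ((A + G)/(A + G))*G = 1*G = G)
j(Q, y) = Q - 12*Q*y (j(Q, y) = (-12*Q)*y + Q = -12*Q*y + Q = Q - 12*Q*y)
Y(j(-8, -9)) - b(44) = (-8*(1 - 12*(-9)))² - 1*44 = (-8*(1 + 108))² - 44 = (-8*109)² - 44 = (-872)² - 44 = 760384 - 44 = 760340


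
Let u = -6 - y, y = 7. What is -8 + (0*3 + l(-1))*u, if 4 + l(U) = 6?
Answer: -34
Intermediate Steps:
u = -13 (u = -6 - 1*7 = -6 - 7 = -13)
l(U) = 2 (l(U) = -4 + 6 = 2)
-8 + (0*3 + l(-1))*u = -8 + (0*3 + 2)*(-13) = -8 + (0 + 2)*(-13) = -8 + 2*(-13) = -8 - 26 = -34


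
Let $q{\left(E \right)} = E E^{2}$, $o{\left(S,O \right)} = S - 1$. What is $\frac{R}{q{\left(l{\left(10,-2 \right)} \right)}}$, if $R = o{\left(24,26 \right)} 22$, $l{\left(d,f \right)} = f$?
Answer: $- \frac{253}{4} \approx -63.25$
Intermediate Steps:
$o{\left(S,O \right)} = -1 + S$
$q{\left(E \right)} = E^{3}$
$R = 506$ ($R = \left(-1 + 24\right) 22 = 23 \cdot 22 = 506$)
$\frac{R}{q{\left(l{\left(10,-2 \right)} \right)}} = \frac{506}{\left(-2\right)^{3}} = \frac{506}{-8} = 506 \left(- \frac{1}{8}\right) = - \frac{253}{4}$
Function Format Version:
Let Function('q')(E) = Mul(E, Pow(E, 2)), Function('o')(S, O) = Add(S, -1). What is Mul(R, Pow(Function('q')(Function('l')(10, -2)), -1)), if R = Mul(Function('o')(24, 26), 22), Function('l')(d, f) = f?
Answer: Rational(-253, 4) ≈ -63.250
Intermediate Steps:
Function('o')(S, O) = Add(-1, S)
Function('q')(E) = Pow(E, 3)
R = 506 (R = Mul(Add(-1, 24), 22) = Mul(23, 22) = 506)
Mul(R, Pow(Function('q')(Function('l')(10, -2)), -1)) = Mul(506, Pow(Pow(-2, 3), -1)) = Mul(506, Pow(-8, -1)) = Mul(506, Rational(-1, 8)) = Rational(-253, 4)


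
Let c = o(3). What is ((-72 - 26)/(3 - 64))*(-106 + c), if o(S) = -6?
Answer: -10976/61 ≈ -179.93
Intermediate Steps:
c = -6
((-72 - 26)/(3 - 64))*(-106 + c) = ((-72 - 26)/(3 - 64))*(-106 - 6) = -98/(-61)*(-112) = -98*(-1/61)*(-112) = (98/61)*(-112) = -10976/61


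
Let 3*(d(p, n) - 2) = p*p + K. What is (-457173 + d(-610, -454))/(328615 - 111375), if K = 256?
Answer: -999157/651720 ≈ -1.5331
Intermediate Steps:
d(p, n) = 262/3 + p²/3 (d(p, n) = 2 + (p*p + 256)/3 = 2 + (p² + 256)/3 = 2 + (256 + p²)/3 = 2 + (256/3 + p²/3) = 262/3 + p²/3)
(-457173 + d(-610, -454))/(328615 - 111375) = (-457173 + (262/3 + (⅓)*(-610)²))/(328615 - 111375) = (-457173 + (262/3 + (⅓)*372100))/217240 = (-457173 + (262/3 + 372100/3))*(1/217240) = (-457173 + 372362/3)*(1/217240) = -999157/3*1/217240 = -999157/651720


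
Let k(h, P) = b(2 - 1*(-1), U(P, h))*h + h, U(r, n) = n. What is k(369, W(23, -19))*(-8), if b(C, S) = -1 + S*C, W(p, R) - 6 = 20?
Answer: -3267864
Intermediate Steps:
W(p, R) = 26 (W(p, R) = 6 + 20 = 26)
b(C, S) = -1 + C*S
k(h, P) = h + h*(-1 + 3*h) (k(h, P) = (-1 + (2 - 1*(-1))*h)*h + h = (-1 + (2 + 1)*h)*h + h = (-1 + 3*h)*h + h = h*(-1 + 3*h) + h = h + h*(-1 + 3*h))
k(369, W(23, -19))*(-8) = (3*369²)*(-8) = (3*136161)*(-8) = 408483*(-8) = -3267864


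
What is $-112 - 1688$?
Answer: $-1800$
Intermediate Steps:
$-112 - 1688 = -1800$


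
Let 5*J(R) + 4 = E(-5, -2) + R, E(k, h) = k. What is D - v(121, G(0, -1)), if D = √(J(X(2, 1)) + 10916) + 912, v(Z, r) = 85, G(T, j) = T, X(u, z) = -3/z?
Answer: 827 + 2*√68210/5 ≈ 931.47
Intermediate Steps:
J(R) = -9/5 + R/5 (J(R) = -⅘ + (-5 + R)/5 = -⅘ + (-1 + R/5) = -9/5 + R/5)
D = 912 + 2*√68210/5 (D = √((-9/5 + (-3/1)/5) + 10916) + 912 = √((-9/5 + (-3*1)/5) + 10916) + 912 = √((-9/5 + (⅕)*(-3)) + 10916) + 912 = √((-9/5 - ⅗) + 10916) + 912 = √(-12/5 + 10916) + 912 = √(54568/5) + 912 = 2*√68210/5 + 912 = 912 + 2*√68210/5 ≈ 1016.5)
D - v(121, G(0, -1)) = (912 + 2*√68210/5) - 1*85 = (912 + 2*√68210/5) - 85 = 827 + 2*√68210/5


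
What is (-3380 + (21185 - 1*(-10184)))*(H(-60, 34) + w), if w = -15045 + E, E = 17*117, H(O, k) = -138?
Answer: -369286866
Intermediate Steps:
E = 1989
w = -13056 (w = -15045 + 1989 = -13056)
(-3380 + (21185 - 1*(-10184)))*(H(-60, 34) + w) = (-3380 + (21185 - 1*(-10184)))*(-138 - 13056) = (-3380 + (21185 + 10184))*(-13194) = (-3380 + 31369)*(-13194) = 27989*(-13194) = -369286866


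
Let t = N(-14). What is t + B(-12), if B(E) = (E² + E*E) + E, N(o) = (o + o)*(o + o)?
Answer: 1060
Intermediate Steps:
N(o) = 4*o² (N(o) = (2*o)*(2*o) = 4*o²)
t = 784 (t = 4*(-14)² = 4*196 = 784)
B(E) = E + 2*E² (B(E) = (E² + E²) + E = 2*E² + E = E + 2*E²)
t + B(-12) = 784 - 12*(1 + 2*(-12)) = 784 - 12*(1 - 24) = 784 - 12*(-23) = 784 + 276 = 1060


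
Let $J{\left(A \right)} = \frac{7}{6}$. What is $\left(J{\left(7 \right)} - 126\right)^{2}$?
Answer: $\frac{561001}{36} \approx 15583.0$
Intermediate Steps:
$J{\left(A \right)} = \frac{7}{6}$ ($J{\left(A \right)} = 7 \cdot \frac{1}{6} = \frac{7}{6}$)
$\left(J{\left(7 \right)} - 126\right)^{2} = \left(\frac{7}{6} - 126\right)^{2} = \left(- \frac{749}{6}\right)^{2} = \frac{561001}{36}$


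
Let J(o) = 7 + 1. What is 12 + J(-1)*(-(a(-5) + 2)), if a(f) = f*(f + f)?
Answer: -404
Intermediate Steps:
a(f) = 2*f² (a(f) = f*(2*f) = 2*f²)
J(o) = 8
12 + J(-1)*(-(a(-5) + 2)) = 12 + 8*(-(2*(-5)² + 2)) = 12 + 8*(-(2*25 + 2)) = 12 + 8*(-(50 + 2)) = 12 + 8*(-1*52) = 12 + 8*(-52) = 12 - 416 = -404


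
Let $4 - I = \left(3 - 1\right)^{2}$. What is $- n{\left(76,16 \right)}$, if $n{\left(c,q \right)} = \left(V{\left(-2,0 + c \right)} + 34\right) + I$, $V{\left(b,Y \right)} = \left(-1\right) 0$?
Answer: $-34$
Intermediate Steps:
$V{\left(b,Y \right)} = 0$
$I = 0$ ($I = 4 - \left(3 - 1\right)^{2} = 4 - 2^{2} = 4 - 4 = 0$)
$n{\left(c,q \right)} = 34$ ($n{\left(c,q \right)} = \left(0 + 34\right) + 0 = 34 + 0 = 34$)
$- n{\left(76,16 \right)} = \left(-1\right) 34 = -34$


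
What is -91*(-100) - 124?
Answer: 8976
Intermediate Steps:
-91*(-100) - 124 = 9100 - 124 = 8976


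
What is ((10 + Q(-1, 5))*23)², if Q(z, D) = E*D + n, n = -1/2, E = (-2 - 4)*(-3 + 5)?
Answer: 5396329/4 ≈ 1.3491e+6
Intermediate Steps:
E = -12 (E = -6*2 = -12)
n = -½ (n = -1*½ = -½ ≈ -0.50000)
Q(z, D) = -½ - 12*D (Q(z, D) = -12*D - ½ = -½ - 12*D)
((10 + Q(-1, 5))*23)² = ((10 + (-½ - 12*5))*23)² = ((10 + (-½ - 60))*23)² = ((10 - 121/2)*23)² = (-101/2*23)² = (-2323/2)² = 5396329/4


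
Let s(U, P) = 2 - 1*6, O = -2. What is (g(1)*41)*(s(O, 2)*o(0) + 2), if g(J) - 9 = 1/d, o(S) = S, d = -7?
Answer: 5084/7 ≈ 726.29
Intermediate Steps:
s(U, P) = -4 (s(U, P) = 2 - 6 = -4)
g(J) = 62/7 (g(J) = 9 + 1/(-7) = 9 - 1/7 = 62/7)
(g(1)*41)*(s(O, 2)*o(0) + 2) = ((62/7)*41)*(-4*0 + 2) = 2542*(0 + 2)/7 = (2542/7)*2 = 5084/7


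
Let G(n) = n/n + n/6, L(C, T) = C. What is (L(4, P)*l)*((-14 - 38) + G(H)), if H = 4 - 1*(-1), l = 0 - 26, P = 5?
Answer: 15652/3 ≈ 5217.3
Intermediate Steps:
l = -26
H = 5 (H = 4 + 1 = 5)
G(n) = 1 + n/6 (G(n) = 1 + n*(1/6) = 1 + n/6)
(L(4, P)*l)*((-14 - 38) + G(H)) = (4*(-26))*((-14 - 38) + (1 + (1/6)*5)) = -104*(-52 + (1 + 5/6)) = -104*(-52 + 11/6) = -104*(-301/6) = 15652/3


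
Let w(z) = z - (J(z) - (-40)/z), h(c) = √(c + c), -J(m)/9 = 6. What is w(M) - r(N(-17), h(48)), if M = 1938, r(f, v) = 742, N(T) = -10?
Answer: 1211230/969 ≈ 1250.0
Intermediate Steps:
J(m) = -54 (J(m) = -9*6 = -54)
h(c) = √2*√c (h(c) = √(2*c) = √2*√c)
w(z) = 54 + z - 40/z (w(z) = z - (-54 - (-40)/z) = z - (-54 + 40/z) = z + (54 - 40/z) = 54 + z - 40/z)
w(M) - r(N(-17), h(48)) = (54 + 1938 - 40/1938) - 1*742 = (54 + 1938 - 40*1/1938) - 742 = (54 + 1938 - 20/969) - 742 = 1930228/969 - 742 = 1211230/969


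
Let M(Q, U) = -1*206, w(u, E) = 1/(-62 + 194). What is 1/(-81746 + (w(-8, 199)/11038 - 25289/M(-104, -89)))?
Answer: -150072648/12249415444493 ≈ -1.2251e-5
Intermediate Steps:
w(u, E) = 1/132
M(Q, U) = -206
1/(-81746 + (w(-8, 199)/11038 - 25289/M(-104, -89))) = 1/(-81746 + ((1/132)/11038 - 25289/(-206))) = 1/(-81746 + ((1/132)*(1/11038) - 25289*(-1/206))) = 1/(-81746 + (1/1457016 + 25289/206)) = 1/(-81746 + 18423238915/150072648) = 1/(-12249415444493/150072648) = -150072648/12249415444493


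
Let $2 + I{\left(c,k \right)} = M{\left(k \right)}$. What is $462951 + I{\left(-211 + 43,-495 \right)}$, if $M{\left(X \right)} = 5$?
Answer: $462954$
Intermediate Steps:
$I{\left(c,k \right)} = 3$ ($I{\left(c,k \right)} = -2 + 5 = 3$)
$462951 + I{\left(-211 + 43,-495 \right)} = 462951 + 3 = 462954$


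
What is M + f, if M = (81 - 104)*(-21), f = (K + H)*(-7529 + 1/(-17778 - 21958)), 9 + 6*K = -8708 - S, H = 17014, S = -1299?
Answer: -4720222342807/39736 ≈ -1.1879e+8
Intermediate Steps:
K = -3709/3 (K = -3/2 + (-8708 - 1*(-1299))/6 = -3/2 + (-8708 + 1299)/6 = -3/2 + (⅙)*(-7409) = -3/2 - 7409/6 = -3709/3 ≈ -1236.3)
f = -4720241535295/39736 (f = (-3709/3 + 17014)*(-7529 + 1/(-17778 - 21958)) = 47333*(-7529 + 1/(-39736))/3 = 47333*(-7529 - 1/39736)/3 = (47333/3)*(-299172345/39736) = -4720241535295/39736 ≈ -1.1879e+8)
M = 483 (M = -23*(-21) = 483)
M + f = 483 - 4720241535295/39736 = -4720222342807/39736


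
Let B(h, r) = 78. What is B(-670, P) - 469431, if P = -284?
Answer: -469353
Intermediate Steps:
B(-670, P) - 469431 = 78 - 469431 = -469353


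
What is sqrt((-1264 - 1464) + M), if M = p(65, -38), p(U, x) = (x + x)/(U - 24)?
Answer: 6*I*sqrt(127469)/41 ≈ 52.248*I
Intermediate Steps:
p(U, x) = 2*x/(-24 + U) (p(U, x) = (2*x)/(-24 + U) = 2*x/(-24 + U))
M = -76/41 (M = 2*(-38)/(-24 + 65) = 2*(-38)/41 = 2*(-38)*(1/41) = -76/41 ≈ -1.8537)
sqrt((-1264 - 1464) + M) = sqrt((-1264 - 1464) - 76/41) = sqrt(-2728 - 76/41) = sqrt(-111924/41) = 6*I*sqrt(127469)/41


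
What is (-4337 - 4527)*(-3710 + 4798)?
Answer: -9644032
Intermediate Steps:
(-4337 - 4527)*(-3710 + 4798) = -8864*1088 = -9644032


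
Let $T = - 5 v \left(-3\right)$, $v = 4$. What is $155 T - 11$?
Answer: $9289$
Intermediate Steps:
$T = 60$ ($T = \left(-5\right) 4 \left(-3\right) = \left(-20\right) \left(-3\right) = 60$)
$155 T - 11 = 155 \cdot 60 - 11 = 9300 - 11 = 9289$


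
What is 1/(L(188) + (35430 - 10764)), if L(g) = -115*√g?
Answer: 12333/302962628 + 115*√47/302962628 ≈ 4.3310e-5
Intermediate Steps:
1/(L(188) + (35430 - 10764)) = 1/(-230*√47 + (35430 - 10764)) = 1/(-230*√47 + 24666) = 1/(24666 - 230*√47)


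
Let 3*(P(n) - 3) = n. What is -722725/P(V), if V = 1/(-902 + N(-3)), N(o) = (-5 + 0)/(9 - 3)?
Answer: -3915001325/16249 ≈ -2.4094e+5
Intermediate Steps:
N(o) = -⅚ (N(o) = -5/6 = -5*⅙ = -⅚)
V = -6/5417 (V = 1/(-902 - ⅚) = 1/(-5417/6) = -6/5417 ≈ -0.0011076)
P(n) = 3 + n/3
-722725/P(V) = -722725/(3 + (⅓)*(-6/5417)) = -722725/(3 - 2/5417) = -722725/16249/5417 = -722725*5417/16249 = -3915001325/16249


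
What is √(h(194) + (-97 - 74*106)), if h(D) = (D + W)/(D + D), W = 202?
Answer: I*√74707266/97 ≈ 89.107*I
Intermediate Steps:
h(D) = (202 + D)/(2*D) (h(D) = (D + 202)/(D + D) = (202 + D)/((2*D)) = (202 + D)*(1/(2*D)) = (202 + D)/(2*D))
√(h(194) + (-97 - 74*106)) = √((½)*(202 + 194)/194 + (-97 - 74*106)) = √((½)*(1/194)*396 + (-97 - 7844)) = √(99/97 - 7941) = √(-770178/97) = I*√74707266/97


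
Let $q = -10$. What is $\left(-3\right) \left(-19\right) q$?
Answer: $-570$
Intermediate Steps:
$\left(-3\right) \left(-19\right) q = \left(-3\right) \left(-19\right) \left(-10\right) = 57 \left(-10\right) = -570$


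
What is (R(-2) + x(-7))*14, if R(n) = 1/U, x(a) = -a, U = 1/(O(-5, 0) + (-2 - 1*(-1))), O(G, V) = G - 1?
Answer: 0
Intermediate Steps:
O(G, V) = -1 + G
U = -⅐ (U = 1/((-1 - 5) + (-2 - 1*(-1))) = 1/(-6 + (-2 + 1)) = 1/(-6 - 1) = 1/(-7) = -⅐ ≈ -0.14286)
R(n) = -7 (R(n) = 1/(-⅐) = -7)
(R(-2) + x(-7))*14 = (-7 - 1*(-7))*14 = (-7 + 7)*14 = 0*14 = 0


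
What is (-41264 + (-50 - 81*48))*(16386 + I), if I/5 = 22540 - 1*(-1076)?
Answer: -6078132132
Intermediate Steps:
I = 118080 (I = 5*(22540 - 1*(-1076)) = 5*(22540 + 1076) = 5*23616 = 118080)
(-41264 + (-50 - 81*48))*(16386 + I) = (-41264 + (-50 - 81*48))*(16386 + 118080) = (-41264 + (-50 - 3888))*134466 = (-41264 - 3938)*134466 = -45202*134466 = -6078132132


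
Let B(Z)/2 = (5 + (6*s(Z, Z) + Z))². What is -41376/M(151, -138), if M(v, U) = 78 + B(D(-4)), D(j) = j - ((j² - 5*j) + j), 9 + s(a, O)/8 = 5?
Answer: -2586/6221 ≈ -0.41569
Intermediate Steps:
s(a, O) = -32 (s(a, O) = -72 + 8*5 = -72 + 40 = -32)
D(j) = -j² + 5*j (D(j) = j - (j² - 4*j) = j + (-j² + 4*j) = -j² + 5*j)
B(Z) = 2*(-187 + Z)² (B(Z) = 2*(5 + (6*(-32) + Z))² = 2*(5 + (-192 + Z))² = 2*(-187 + Z)²)
M(v, U) = 99536 (M(v, U) = 78 + 2*(-187 - 4*(5 - 1*(-4)))² = 78 + 2*(-187 - 4*(5 + 4))² = 78 + 2*(-187 - 4*9)² = 78 + 2*(-187 - 36)² = 78 + 2*(-223)² = 78 + 2*49729 = 78 + 99458 = 99536)
-41376/M(151, -138) = -41376/99536 = -41376*1/99536 = -2586/6221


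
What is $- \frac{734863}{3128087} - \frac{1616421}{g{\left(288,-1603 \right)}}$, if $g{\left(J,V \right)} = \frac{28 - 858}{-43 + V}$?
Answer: $- \frac{4161339745152166}{1298156105} \approx -3.2056 \cdot 10^{6}$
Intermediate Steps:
$g{\left(J,V \right)} = - \frac{830}{-43 + V}$
$- \frac{734863}{3128087} - \frac{1616421}{g{\left(288,-1603 \right)}} = - \frac{734863}{3128087} - \frac{1616421}{\left(-830\right) \frac{1}{-43 - 1603}} = \left(-734863\right) \frac{1}{3128087} - \frac{1616421}{\left(-830\right) \frac{1}{-1646}} = - \frac{734863}{3128087} - \frac{1616421}{\left(-830\right) \left(- \frac{1}{1646}\right)} = - \frac{734863}{3128087} - \frac{1616421}{\frac{415}{823}} = - \frac{734863}{3128087} - \frac{1330314483}{415} = - \frac{4161339745152166}{1298156105}$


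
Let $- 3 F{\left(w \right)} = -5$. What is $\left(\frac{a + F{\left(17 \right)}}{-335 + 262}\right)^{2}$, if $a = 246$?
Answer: $\frac{552049}{47961} \approx 11.51$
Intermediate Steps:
$F{\left(w \right)} = \frac{5}{3}$ ($F{\left(w \right)} = \left(- \frac{1}{3}\right) \left(-5\right) = \frac{5}{3}$)
$\left(\frac{a + F{\left(17 \right)}}{-335 + 262}\right)^{2} = \left(\frac{246 + \frac{5}{3}}{-335 + 262}\right)^{2} = \left(\frac{743}{3 \left(-73\right)}\right)^{2} = \left(\frac{743}{3} \left(- \frac{1}{73}\right)\right)^{2} = \left(- \frac{743}{219}\right)^{2} = \frac{552049}{47961}$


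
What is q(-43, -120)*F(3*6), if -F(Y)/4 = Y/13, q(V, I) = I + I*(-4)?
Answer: -25920/13 ≈ -1993.8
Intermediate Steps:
q(V, I) = -3*I (q(V, I) = I - 4*I = -3*I)
F(Y) = -4*Y/13
q(-43, -120)*F(3*6) = (-3*(-120))*(-12*6/13) = 360*(-4/13*18) = 360*(-72/13) = -25920/13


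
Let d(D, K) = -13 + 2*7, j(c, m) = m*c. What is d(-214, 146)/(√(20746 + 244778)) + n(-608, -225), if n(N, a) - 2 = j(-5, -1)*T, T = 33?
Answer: 167 + √66381/132762 ≈ 167.00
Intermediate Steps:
j(c, m) = c*m
d(D, K) = 1 (d(D, K) = -13 + 14 = 1)
n(N, a) = 167 (n(N, a) = 2 - 5*(-1)*33 = 2 + 5*33 = 2 + 165 = 167)
d(-214, 146)/(√(20746 + 244778)) + n(-608, -225) = 1/√(20746 + 244778) + 167 = 1/√265524 + 167 = 1/(2*√66381) + 167 = 1*(√66381/132762) + 167 = √66381/132762 + 167 = 167 + √66381/132762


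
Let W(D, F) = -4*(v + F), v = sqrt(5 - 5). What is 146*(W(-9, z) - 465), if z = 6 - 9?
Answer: -66138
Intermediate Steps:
v = 0 (v = sqrt(0) = 0)
z = -3
W(D, F) = -4*F (W(D, F) = -4*(0 + F) = -4*F)
146*(W(-9, z) - 465) = 146*(-4*(-3) - 465) = 146*(12 - 465) = 146*(-453) = -66138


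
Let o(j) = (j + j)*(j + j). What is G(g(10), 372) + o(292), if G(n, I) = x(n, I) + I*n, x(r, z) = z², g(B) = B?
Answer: 483160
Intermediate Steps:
G(n, I) = I² + I*n
o(j) = 4*j² (o(j) = (2*j)*(2*j) = 4*j²)
G(g(10), 372) + o(292) = 372*(372 + 10) + 4*292² = 372*382 + 4*85264 = 142104 + 341056 = 483160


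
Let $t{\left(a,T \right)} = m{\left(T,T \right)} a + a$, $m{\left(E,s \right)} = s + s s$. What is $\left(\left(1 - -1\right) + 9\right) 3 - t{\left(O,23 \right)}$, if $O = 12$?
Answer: $-6603$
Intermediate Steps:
$m{\left(E,s \right)} = s + s^{2}$
$t{\left(a,T \right)} = a + T a \left(1 + T\right)$ ($t{\left(a,T \right)} = T \left(1 + T\right) a + a = T a \left(1 + T\right) + a = a + T a \left(1 + T\right)$)
$\left(\left(1 - -1\right) + 9\right) 3 - t{\left(O,23 \right)} = \left(\left(1 - -1\right) + 9\right) 3 - 12 \left(1 + 23 \left(1 + 23\right)\right) = \left(\left(1 + 1\right) + 9\right) 3 - 12 \left(1 + 23 \cdot 24\right) = \left(2 + 9\right) 3 - 12 \left(1 + 552\right) = 11 \cdot 3 - 12 \cdot 553 = 33 - 6636 = -6603$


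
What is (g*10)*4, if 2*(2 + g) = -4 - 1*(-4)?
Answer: -80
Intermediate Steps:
g = -2 (g = -2 + (-4 - 1*(-4))/2 = -2 + (-4 + 4)/2 = -2 + (½)*0 = -2 + 0 = -2)
(g*10)*4 = -2*10*4 = -20*4 = -80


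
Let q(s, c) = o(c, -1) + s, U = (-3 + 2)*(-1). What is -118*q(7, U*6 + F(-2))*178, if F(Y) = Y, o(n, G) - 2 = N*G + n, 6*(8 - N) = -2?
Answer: -294056/3 ≈ -98019.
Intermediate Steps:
N = 25/3 (N = 8 - ⅙*(-2) = 8 + ⅓ = 25/3 ≈ 8.3333)
o(n, G) = 2 + n + 25*G/3 (o(n, G) = 2 + (25*G/3 + n) = 2 + (n + 25*G/3) = 2 + n + 25*G/3)
U = 1 (U = -1*(-1) = 1)
q(s, c) = -19/3 + c + s (q(s, c) = (2 + c + (25/3)*(-1)) + s = (2 + c - 25/3) + s = (-19/3 + c) + s = -19/3 + c + s)
-118*q(7, U*6 + F(-2))*178 = -118*(-19/3 + (1*6 - 2) + 7)*178 = -118*(-19/3 + (6 - 2) + 7)*178 = -118*(-19/3 + 4 + 7)*178 = -118*14/3*178 = -1652/3*178 = -294056/3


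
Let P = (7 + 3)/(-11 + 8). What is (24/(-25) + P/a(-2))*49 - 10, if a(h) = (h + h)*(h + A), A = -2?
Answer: -40349/600 ≈ -67.248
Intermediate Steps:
a(h) = 2*h*(-2 + h) (a(h) = (h + h)*(h - 2) = (2*h)*(-2 + h) = 2*h*(-2 + h))
P = -10/3 (P = 10/(-3) = 10*(-1/3) = -10/3 ≈ -3.3333)
(24/(-25) + P/a(-2))*49 - 10 = (24/(-25) - 10*(-1/(4*(-2 - 2)))/3)*49 - 10 = (24*(-1/25) - 10/(3*(2*(-2)*(-4))))*49 - 10 = (-24/25 - 10/3/16)*49 - 10 = (-24/25 - 10/3*1/16)*49 - 10 = (-24/25 - 5/24)*49 - 10 = -701/600*49 - 10 = -34349/600 - 10 = -40349/600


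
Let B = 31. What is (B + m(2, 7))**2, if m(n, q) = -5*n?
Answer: 441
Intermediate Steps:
(B + m(2, 7))**2 = (31 - 5*2)**2 = (31 - 10)**2 = 21**2 = 441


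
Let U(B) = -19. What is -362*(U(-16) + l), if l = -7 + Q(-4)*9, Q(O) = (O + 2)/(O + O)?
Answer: 17195/2 ≈ 8597.5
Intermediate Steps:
Q(O) = (2 + O)/(2*O) (Q(O) = (2 + O)/((2*O)) = (2 + O)*(1/(2*O)) = (2 + O)/(2*O))
l = -19/4 (l = -7 + ((1/2)*(2 - 4)/(-4))*9 = -7 + ((1/2)*(-1/4)*(-2))*9 = -7 + (1/4)*9 = -7 + 9/4 = -19/4 ≈ -4.7500)
-362*(U(-16) + l) = -362*(-19 - 19/4) = -362*(-95/4) = 17195/2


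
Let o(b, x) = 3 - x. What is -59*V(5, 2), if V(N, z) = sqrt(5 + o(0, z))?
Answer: -59*sqrt(6) ≈ -144.52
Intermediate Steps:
V(N, z) = sqrt(8 - z) (V(N, z) = sqrt(5 + (3 - z)) = sqrt(8 - z))
-59*V(5, 2) = -59*sqrt(8 - 1*2) = -59*sqrt(8 - 2) = -59*sqrt(6)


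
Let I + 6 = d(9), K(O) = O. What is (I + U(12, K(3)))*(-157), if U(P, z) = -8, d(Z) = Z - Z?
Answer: 2198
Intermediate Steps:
d(Z) = 0
I = -6 (I = -6 + 0 = -6)
(I + U(12, K(3)))*(-157) = (-6 - 8)*(-157) = -14*(-157) = 2198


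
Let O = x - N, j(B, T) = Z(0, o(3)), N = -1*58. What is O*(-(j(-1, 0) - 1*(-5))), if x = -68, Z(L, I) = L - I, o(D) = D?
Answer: 20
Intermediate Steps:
N = -58
j(B, T) = -3 (j(B, T) = 0 - 1*3 = 0 - 3 = -3)
O = -10 (O = -68 - 1*(-58) = -68 + 58 = -10)
O*(-(j(-1, 0) - 1*(-5))) = -(-10)*(-3 - 1*(-5)) = -(-10)*(-3 + 5) = -(-10)*2 = -10*(-2) = 20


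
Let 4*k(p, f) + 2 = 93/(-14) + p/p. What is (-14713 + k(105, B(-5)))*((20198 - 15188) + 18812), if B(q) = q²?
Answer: -9815080885/28 ≈ -3.5054e+8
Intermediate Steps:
k(p, f) = -107/56 (k(p, f) = -½ + (93/(-14) + p/p)/4 = -½ + (93*(-1/14) + 1)/4 = -½ + (-93/14 + 1)/4 = -½ + (¼)*(-79/14) = -½ - 79/56 = -107/56)
(-14713 + k(105, B(-5)))*((20198 - 15188) + 18812) = (-14713 - 107/56)*((20198 - 15188) + 18812) = -824035*(5010 + 18812)/56 = -824035/56*23822 = -9815080885/28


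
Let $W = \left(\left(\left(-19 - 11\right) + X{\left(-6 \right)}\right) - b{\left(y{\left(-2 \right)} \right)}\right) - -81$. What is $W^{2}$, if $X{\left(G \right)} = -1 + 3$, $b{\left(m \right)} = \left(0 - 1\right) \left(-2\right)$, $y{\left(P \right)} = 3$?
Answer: $2601$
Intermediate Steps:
$b{\left(m \right)} = 2$ ($b{\left(m \right)} = \left(-1\right) \left(-2\right) = 2$)
$X{\left(G \right)} = 2$
$W = 51$ ($W = \left(\left(\left(-19 - 11\right) + 2\right) - 2\right) - -81 = \left(\left(-30 + 2\right) - 2\right) + 81 = \left(-28 - 2\right) + 81 = -30 + 81 = 51$)
$W^{2} = 51^{2} = 2601$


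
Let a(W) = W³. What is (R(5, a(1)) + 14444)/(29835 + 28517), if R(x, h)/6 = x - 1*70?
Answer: 7027/29176 ≈ 0.24085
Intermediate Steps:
R(x, h) = -420 + 6*x (R(x, h) = 6*(x - 1*70) = 6*(x - 70) = 6*(-70 + x) = -420 + 6*x)
(R(5, a(1)) + 14444)/(29835 + 28517) = ((-420 + 6*5) + 14444)/(29835 + 28517) = ((-420 + 30) + 14444)/58352 = (-390 + 14444)*(1/58352) = 14054*(1/58352) = 7027/29176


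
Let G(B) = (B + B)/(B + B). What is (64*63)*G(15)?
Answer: 4032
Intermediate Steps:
G(B) = 1 (G(B) = (2*B)/((2*B)) = (2*B)*(1/(2*B)) = 1)
(64*63)*G(15) = (64*63)*1 = 4032*1 = 4032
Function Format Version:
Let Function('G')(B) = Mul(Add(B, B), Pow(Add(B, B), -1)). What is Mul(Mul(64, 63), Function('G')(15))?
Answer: 4032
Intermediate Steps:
Function('G')(B) = 1 (Function('G')(B) = Mul(Mul(2, B), Pow(Mul(2, B), -1)) = Mul(Mul(2, B), Mul(Rational(1, 2), Pow(B, -1))) = 1)
Mul(Mul(64, 63), Function('G')(15)) = Mul(Mul(64, 63), 1) = Mul(4032, 1) = 4032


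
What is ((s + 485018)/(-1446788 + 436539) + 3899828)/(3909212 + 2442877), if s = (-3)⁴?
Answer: 3939796852073/6417191560161 ≈ 0.61394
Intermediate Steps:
s = 81
((s + 485018)/(-1446788 + 436539) + 3899828)/(3909212 + 2442877) = ((81 + 485018)/(-1446788 + 436539) + 3899828)/(3909212 + 2442877) = (485099/(-1010249) + 3899828)/6352089 = (485099*(-1/1010249) + 3899828)*(1/6352089) = (-485099/1010249 + 3899828)*(1/6352089) = (3939796852073/1010249)*(1/6352089) = 3939796852073/6417191560161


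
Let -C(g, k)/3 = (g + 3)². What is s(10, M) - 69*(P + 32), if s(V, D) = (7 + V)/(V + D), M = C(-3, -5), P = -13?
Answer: -13093/10 ≈ -1309.3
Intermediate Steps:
C(g, k) = -3*(3 + g)² (C(g, k) = -3*(g + 3)² = -3*(3 + g)²)
M = 0 (M = -3*(3 - 3)² = -3*0² = -3*0 = 0)
s(V, D) = (7 + V)/(D + V)
s(10, M) - 69*(P + 32) = (7 + 10)/(0 + 10) - 69*(-13 + 32) = 17/10 - 69*19 = (⅒)*17 - 1311 = 17/10 - 1311 = -13093/10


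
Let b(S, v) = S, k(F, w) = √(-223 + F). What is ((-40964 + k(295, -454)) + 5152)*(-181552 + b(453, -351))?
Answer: 6485517388 - 1086594*√2 ≈ 6.4840e+9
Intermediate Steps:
((-40964 + k(295, -454)) + 5152)*(-181552 + b(453, -351)) = ((-40964 + √(-223 + 295)) + 5152)*(-181552 + 453) = ((-40964 + √72) + 5152)*(-181099) = ((-40964 + 6*√2) + 5152)*(-181099) = (-35812 + 6*√2)*(-181099) = 6485517388 - 1086594*√2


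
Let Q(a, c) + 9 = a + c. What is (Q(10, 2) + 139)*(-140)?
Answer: -19880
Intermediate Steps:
Q(a, c) = -9 + a + c (Q(a, c) = -9 + (a + c) = -9 + a + c)
(Q(10, 2) + 139)*(-140) = ((-9 + 10 + 2) + 139)*(-140) = (3 + 139)*(-140) = 142*(-140) = -19880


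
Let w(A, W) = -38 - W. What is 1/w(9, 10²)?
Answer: -1/138 ≈ -0.0072464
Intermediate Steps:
1/w(9, 10²) = 1/(-38 - 1*10²) = 1/(-38 - 1*100) = 1/(-38 - 100) = 1/(-138) = -1/138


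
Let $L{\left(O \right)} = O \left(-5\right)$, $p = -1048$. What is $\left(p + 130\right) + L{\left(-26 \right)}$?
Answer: $-788$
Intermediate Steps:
$L{\left(O \right)} = - 5 O$
$\left(p + 130\right) + L{\left(-26 \right)} = \left(-1048 + 130\right) - -130 = -918 + 130 = -788$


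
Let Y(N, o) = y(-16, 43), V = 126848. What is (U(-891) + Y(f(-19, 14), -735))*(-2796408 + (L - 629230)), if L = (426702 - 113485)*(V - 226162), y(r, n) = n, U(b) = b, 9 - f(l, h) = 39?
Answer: 26381499442048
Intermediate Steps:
f(l, h) = -30 (f(l, h) = 9 - 1*39 = 9 - 39 = -30)
Y(N, o) = 43
L = -31106833138 (L = (426702 - 113485)*(126848 - 226162) = 313217*(-99314) = -31106833138)
(U(-891) + Y(f(-19, 14), -735))*(-2796408 + (L - 629230)) = (-891 + 43)*(-2796408 + (-31106833138 - 629230)) = -848*(-2796408 - 31107462368) = -848*(-31110258776) = 26381499442048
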